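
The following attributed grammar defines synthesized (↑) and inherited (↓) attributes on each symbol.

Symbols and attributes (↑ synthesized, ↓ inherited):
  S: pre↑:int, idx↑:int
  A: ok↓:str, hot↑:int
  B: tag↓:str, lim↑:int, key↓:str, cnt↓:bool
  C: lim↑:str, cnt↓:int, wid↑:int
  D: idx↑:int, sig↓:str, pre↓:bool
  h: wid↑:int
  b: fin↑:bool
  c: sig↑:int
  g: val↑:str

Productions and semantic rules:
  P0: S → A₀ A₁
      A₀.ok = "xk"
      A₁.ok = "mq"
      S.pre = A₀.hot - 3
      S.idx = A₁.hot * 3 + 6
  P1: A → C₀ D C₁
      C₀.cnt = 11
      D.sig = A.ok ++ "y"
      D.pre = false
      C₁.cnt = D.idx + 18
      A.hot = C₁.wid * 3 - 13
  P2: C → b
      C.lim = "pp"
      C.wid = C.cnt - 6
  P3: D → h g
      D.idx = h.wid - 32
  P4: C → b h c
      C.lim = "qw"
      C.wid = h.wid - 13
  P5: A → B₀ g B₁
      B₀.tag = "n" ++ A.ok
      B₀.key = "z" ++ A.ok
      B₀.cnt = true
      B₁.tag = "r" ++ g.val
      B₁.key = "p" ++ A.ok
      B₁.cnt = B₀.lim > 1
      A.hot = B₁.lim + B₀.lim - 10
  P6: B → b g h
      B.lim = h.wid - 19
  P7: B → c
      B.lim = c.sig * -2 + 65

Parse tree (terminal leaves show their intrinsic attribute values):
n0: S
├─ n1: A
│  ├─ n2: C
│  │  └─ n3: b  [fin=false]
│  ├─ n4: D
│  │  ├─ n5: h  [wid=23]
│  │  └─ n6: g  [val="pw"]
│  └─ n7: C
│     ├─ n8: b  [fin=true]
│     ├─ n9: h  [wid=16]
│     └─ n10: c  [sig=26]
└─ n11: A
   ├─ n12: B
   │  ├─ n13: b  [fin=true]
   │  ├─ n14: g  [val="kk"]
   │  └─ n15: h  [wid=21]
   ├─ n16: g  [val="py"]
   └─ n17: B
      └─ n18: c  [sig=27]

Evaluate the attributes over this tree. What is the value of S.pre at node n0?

1. n1.ok = "xk"  ["xk"]
2. n2.cnt = 11  [11]
3. n3.fin = false  [terminal]
4. n2.lim = "pp"  ["pp"]
5. n2.wid = 5  [C.cnt - 6]
6. n4.sig = "xky"  [A.ok ++ "y"]
7. n4.pre = false  [false]
8. n5.wid = 23  [terminal]
9. n6.val = "pw"  [terminal]
10. n4.idx = -9  [h.wid - 32]
11. n7.cnt = 9  [D.idx + 18]
12. n8.fin = true  [terminal]
13. n9.wid = 16  [terminal]
14. n10.sig = 26  [terminal]
15. n7.lim = "qw"  ["qw"]
16. n7.wid = 3  [h.wid - 13]
17. n1.hot = -4  [C₁.wid * 3 - 13]
18. n11.ok = "mq"  ["mq"]
19. n12.tag = "nmq"  ["n" ++ A.ok]
20. n12.key = "zmq"  ["z" ++ A.ok]
21. n12.cnt = true  [true]
22. n13.fin = true  [terminal]
23. n14.val = "kk"  [terminal]
24. n15.wid = 21  [terminal]
25. n12.lim = 2  [h.wid - 19]
26. n16.val = "py"  [terminal]
27. n17.tag = "rpy"  ["r" ++ g.val]
28. n17.key = "pmq"  ["p" ++ A.ok]
29. n17.cnt = true  [B₀.lim > 1]
30. n18.sig = 27  [terminal]
31. n17.lim = 11  [c.sig * -2 + 65]
32. n11.hot = 3  [B₁.lim + B₀.lim - 10]
33. n0.pre = -7  [A₀.hot - 3]
34. n0.idx = 15  [A₁.hot * 3 + 6]

-7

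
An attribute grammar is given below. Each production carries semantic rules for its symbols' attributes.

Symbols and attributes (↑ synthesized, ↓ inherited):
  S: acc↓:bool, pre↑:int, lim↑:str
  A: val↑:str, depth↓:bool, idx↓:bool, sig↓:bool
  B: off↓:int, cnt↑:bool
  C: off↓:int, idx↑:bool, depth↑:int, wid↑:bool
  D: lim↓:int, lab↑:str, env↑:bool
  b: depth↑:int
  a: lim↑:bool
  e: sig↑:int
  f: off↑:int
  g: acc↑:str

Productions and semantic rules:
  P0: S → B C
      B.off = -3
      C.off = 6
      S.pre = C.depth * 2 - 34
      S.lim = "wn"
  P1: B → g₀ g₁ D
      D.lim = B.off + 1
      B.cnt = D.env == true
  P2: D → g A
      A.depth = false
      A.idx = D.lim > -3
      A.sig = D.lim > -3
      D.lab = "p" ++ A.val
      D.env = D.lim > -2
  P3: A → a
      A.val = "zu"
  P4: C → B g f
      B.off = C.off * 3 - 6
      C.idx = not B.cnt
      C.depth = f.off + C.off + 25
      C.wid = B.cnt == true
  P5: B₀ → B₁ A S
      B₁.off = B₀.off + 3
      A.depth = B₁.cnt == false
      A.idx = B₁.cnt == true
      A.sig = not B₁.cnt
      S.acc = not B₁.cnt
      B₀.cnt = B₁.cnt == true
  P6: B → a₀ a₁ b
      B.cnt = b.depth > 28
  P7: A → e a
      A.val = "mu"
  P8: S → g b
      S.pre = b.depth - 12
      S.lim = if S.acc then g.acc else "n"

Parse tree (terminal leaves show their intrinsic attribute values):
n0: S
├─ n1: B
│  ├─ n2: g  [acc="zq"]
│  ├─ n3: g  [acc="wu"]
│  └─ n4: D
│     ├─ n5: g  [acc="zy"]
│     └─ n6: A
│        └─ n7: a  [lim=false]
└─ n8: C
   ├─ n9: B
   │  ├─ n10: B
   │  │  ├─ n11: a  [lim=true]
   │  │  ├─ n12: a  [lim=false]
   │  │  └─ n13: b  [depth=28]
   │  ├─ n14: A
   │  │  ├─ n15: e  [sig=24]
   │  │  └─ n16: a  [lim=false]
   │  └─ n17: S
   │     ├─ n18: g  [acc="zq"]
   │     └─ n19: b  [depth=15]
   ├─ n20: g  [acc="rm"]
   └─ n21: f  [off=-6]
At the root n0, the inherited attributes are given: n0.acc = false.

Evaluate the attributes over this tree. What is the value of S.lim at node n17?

1. n0.acc = false  [given at root]
2. n1.off = -3  [-3]
3. n2.acc = "zq"  [terminal]
4. n3.acc = "wu"  [terminal]
5. n4.lim = -2  [B.off + 1]
6. n5.acc = "zy"  [terminal]
7. n6.depth = false  [false]
8. n6.idx = true  [D.lim > -3]
9. n6.sig = true  [D.lim > -3]
10. n7.lim = false  [terminal]
11. n6.val = "zu"  ["zu"]
12. n4.lab = "pzu"  ["p" ++ A.val]
13. n4.env = false  [D.lim > -2]
14. n1.cnt = false  [D.env == true]
15. n8.off = 6  [6]
16. n9.off = 12  [C.off * 3 - 6]
17. n10.off = 15  [B₀.off + 3]
18. n11.lim = true  [terminal]
19. n12.lim = false  [terminal]
20. n13.depth = 28  [terminal]
21. n10.cnt = false  [b.depth > 28]
22. n14.depth = true  [B₁.cnt == false]
23. n14.idx = false  [B₁.cnt == true]
24. n14.sig = true  [not B₁.cnt]
25. n15.sig = 24  [terminal]
26. n16.lim = false  [terminal]
27. n14.val = "mu"  ["mu"]
28. n17.acc = true  [not B₁.cnt]
29. n18.acc = "zq"  [terminal]
30. n19.depth = 15  [terminal]
31. n17.pre = 3  [b.depth - 12]
32. n17.lim = "zq"  [if S.acc then g.acc else "n"]
33. n9.cnt = false  [B₁.cnt == true]
34. n20.acc = "rm"  [terminal]
35. n21.off = -6  [terminal]
36. n8.idx = true  [not B.cnt]
37. n8.depth = 25  [f.off + C.off + 25]
38. n8.wid = false  [B.cnt == true]
39. n0.pre = 16  [C.depth * 2 - 34]
40. n0.lim = "wn"  ["wn"]

"zq"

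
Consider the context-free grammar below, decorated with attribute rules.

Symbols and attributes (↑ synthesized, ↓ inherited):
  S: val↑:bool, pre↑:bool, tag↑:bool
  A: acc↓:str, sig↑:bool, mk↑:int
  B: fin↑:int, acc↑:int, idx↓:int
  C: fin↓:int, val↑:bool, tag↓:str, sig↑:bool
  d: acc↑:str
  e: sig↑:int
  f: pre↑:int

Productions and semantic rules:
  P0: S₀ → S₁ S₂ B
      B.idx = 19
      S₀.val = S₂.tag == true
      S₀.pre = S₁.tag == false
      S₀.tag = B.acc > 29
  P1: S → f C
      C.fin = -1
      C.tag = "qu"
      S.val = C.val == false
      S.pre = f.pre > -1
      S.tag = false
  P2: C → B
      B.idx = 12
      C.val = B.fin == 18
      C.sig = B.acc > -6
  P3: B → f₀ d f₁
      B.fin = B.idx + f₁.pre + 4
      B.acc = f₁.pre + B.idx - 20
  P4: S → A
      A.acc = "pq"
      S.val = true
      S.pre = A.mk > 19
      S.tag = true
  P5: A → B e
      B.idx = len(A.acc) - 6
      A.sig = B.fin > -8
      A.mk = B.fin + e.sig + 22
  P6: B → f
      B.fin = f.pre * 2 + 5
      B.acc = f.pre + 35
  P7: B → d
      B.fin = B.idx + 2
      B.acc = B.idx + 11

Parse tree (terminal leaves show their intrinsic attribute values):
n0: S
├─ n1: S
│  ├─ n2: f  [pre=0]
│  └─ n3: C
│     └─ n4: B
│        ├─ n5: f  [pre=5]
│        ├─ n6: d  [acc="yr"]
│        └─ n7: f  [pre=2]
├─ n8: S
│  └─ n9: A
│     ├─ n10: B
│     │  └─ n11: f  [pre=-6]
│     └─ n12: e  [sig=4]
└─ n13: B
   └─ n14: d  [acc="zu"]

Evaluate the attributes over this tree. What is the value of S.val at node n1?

false

1. n2.pre = 0  [terminal]
2. n3.fin = -1  [-1]
3. n3.tag = "qu"  ["qu"]
4. n4.idx = 12  [12]
5. n5.pre = 5  [terminal]
6. n6.acc = "yr"  [terminal]
7. n7.pre = 2  [terminal]
8. n4.fin = 18  [B.idx + f₁.pre + 4]
9. n4.acc = -6  [f₁.pre + B.idx - 20]
10. n3.val = true  [B.fin == 18]
11. n3.sig = false  [B.acc > -6]
12. n1.val = false  [C.val == false]
13. n1.pre = true  [f.pre > -1]
14. n1.tag = false  [false]
15. n9.acc = "pq"  ["pq"]
16. n10.idx = -4  [len(A.acc) - 6]
17. n11.pre = -6  [terminal]
18. n10.fin = -7  [f.pre * 2 + 5]
19. n10.acc = 29  [f.pre + 35]
20. n12.sig = 4  [terminal]
21. n9.sig = true  [B.fin > -8]
22. n9.mk = 19  [B.fin + e.sig + 22]
23. n8.val = true  [true]
24. n8.pre = false  [A.mk > 19]
25. n8.tag = true  [true]
26. n13.idx = 19  [19]
27. n14.acc = "zu"  [terminal]
28. n13.fin = 21  [B.idx + 2]
29. n13.acc = 30  [B.idx + 11]
30. n0.val = true  [S₂.tag == true]
31. n0.pre = true  [S₁.tag == false]
32. n0.tag = true  [B.acc > 29]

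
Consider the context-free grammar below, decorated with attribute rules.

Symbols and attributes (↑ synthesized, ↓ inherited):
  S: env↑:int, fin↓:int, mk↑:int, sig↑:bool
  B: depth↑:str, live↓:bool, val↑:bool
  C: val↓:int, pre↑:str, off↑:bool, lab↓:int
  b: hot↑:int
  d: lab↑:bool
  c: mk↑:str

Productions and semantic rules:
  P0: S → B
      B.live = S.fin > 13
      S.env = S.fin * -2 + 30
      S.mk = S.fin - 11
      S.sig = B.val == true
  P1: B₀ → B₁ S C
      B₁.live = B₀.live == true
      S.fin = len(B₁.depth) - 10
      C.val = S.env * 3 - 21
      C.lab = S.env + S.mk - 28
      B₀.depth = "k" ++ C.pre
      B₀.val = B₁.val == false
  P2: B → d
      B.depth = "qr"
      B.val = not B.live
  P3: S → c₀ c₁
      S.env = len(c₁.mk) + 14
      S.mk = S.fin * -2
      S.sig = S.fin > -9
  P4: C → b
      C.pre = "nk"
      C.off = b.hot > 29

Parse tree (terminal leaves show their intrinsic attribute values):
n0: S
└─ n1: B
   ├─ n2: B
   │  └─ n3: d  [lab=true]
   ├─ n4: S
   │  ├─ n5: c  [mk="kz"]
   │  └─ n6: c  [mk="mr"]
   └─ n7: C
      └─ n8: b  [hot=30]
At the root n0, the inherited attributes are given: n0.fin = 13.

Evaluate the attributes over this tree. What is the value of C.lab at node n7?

1. n0.fin = 13  [given at root]
2. n1.live = false  [S.fin > 13]
3. n2.live = false  [B₀.live == true]
4. n3.lab = true  [terminal]
5. n2.depth = "qr"  ["qr"]
6. n2.val = true  [not B.live]
7. n4.fin = -8  [len(B₁.depth) - 10]
8. n5.mk = "kz"  [terminal]
9. n6.mk = "mr"  [terminal]
10. n4.env = 16  [len(c₁.mk) + 14]
11. n4.mk = 16  [S.fin * -2]
12. n4.sig = true  [S.fin > -9]
13. n7.val = 27  [S.env * 3 - 21]
14. n7.lab = 4  [S.env + S.mk - 28]
15. n8.hot = 30  [terminal]
16. n7.pre = "nk"  ["nk"]
17. n7.off = true  [b.hot > 29]
18. n1.depth = "knk"  ["k" ++ C.pre]
19. n1.val = false  [B₁.val == false]
20. n0.env = 4  [S.fin * -2 + 30]
21. n0.mk = 2  [S.fin - 11]
22. n0.sig = false  [B.val == true]

4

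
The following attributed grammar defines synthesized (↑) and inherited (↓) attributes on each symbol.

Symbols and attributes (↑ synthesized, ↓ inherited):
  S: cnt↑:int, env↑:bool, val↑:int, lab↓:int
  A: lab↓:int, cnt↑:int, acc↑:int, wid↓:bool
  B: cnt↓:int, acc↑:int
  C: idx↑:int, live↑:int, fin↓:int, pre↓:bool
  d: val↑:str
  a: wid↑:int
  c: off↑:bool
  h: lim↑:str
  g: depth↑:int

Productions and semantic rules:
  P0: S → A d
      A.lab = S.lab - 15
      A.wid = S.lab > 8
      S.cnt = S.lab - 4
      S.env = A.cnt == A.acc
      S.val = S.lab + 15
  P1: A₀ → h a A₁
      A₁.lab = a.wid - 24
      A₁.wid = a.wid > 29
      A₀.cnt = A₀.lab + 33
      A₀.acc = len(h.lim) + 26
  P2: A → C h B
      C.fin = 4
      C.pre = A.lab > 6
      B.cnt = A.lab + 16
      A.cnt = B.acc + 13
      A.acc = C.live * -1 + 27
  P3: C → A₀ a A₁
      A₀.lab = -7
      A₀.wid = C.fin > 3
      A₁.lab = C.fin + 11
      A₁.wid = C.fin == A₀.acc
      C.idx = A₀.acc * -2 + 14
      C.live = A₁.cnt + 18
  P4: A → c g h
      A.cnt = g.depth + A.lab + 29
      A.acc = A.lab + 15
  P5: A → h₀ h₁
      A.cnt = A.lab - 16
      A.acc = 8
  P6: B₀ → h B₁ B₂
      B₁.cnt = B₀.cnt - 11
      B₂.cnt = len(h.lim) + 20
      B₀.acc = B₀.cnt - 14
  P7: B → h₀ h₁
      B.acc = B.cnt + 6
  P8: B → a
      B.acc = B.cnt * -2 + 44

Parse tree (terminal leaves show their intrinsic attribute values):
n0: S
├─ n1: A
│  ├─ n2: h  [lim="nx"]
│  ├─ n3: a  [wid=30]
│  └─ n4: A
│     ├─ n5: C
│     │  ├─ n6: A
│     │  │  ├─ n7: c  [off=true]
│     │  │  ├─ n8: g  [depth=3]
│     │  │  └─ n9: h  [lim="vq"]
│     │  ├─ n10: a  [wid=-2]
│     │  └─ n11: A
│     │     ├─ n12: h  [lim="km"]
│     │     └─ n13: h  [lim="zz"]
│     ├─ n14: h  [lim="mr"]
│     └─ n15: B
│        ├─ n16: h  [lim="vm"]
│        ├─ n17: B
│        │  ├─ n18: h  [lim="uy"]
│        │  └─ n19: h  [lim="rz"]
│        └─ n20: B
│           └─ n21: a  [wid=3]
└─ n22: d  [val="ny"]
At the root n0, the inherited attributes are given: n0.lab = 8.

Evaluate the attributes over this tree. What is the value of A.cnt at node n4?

21

1. n0.lab = 8  [given at root]
2. n1.lab = -7  [S.lab - 15]
3. n1.wid = false  [S.lab > 8]
4. n2.lim = "nx"  [terminal]
5. n3.wid = 30  [terminal]
6. n4.lab = 6  [a.wid - 24]
7. n4.wid = true  [a.wid > 29]
8. n5.fin = 4  [4]
9. n5.pre = false  [A.lab > 6]
10. n6.lab = -7  [-7]
11. n6.wid = true  [C.fin > 3]
12. n7.off = true  [terminal]
13. n8.depth = 3  [terminal]
14. n9.lim = "vq"  [terminal]
15. n6.cnt = 25  [g.depth + A.lab + 29]
16. n6.acc = 8  [A.lab + 15]
17. n10.wid = -2  [terminal]
18. n11.lab = 15  [C.fin + 11]
19. n11.wid = false  [C.fin == A₀.acc]
20. n12.lim = "km"  [terminal]
21. n13.lim = "zz"  [terminal]
22. n11.cnt = -1  [A.lab - 16]
23. n11.acc = 8  [8]
24. n5.idx = -2  [A₀.acc * -2 + 14]
25. n5.live = 17  [A₁.cnt + 18]
26. n14.lim = "mr"  [terminal]
27. n15.cnt = 22  [A.lab + 16]
28. n16.lim = "vm"  [terminal]
29. n17.cnt = 11  [B₀.cnt - 11]
30. n18.lim = "uy"  [terminal]
31. n19.lim = "rz"  [terminal]
32. n17.acc = 17  [B.cnt + 6]
33. n20.cnt = 22  [len(h.lim) + 20]
34. n21.wid = 3  [terminal]
35. n20.acc = 0  [B.cnt * -2 + 44]
36. n15.acc = 8  [B₀.cnt - 14]
37. n4.cnt = 21  [B.acc + 13]
38. n4.acc = 10  [C.live * -1 + 27]
39. n1.cnt = 26  [A₀.lab + 33]
40. n1.acc = 28  [len(h.lim) + 26]
41. n22.val = "ny"  [terminal]
42. n0.cnt = 4  [S.lab - 4]
43. n0.env = false  [A.cnt == A.acc]
44. n0.val = 23  [S.lab + 15]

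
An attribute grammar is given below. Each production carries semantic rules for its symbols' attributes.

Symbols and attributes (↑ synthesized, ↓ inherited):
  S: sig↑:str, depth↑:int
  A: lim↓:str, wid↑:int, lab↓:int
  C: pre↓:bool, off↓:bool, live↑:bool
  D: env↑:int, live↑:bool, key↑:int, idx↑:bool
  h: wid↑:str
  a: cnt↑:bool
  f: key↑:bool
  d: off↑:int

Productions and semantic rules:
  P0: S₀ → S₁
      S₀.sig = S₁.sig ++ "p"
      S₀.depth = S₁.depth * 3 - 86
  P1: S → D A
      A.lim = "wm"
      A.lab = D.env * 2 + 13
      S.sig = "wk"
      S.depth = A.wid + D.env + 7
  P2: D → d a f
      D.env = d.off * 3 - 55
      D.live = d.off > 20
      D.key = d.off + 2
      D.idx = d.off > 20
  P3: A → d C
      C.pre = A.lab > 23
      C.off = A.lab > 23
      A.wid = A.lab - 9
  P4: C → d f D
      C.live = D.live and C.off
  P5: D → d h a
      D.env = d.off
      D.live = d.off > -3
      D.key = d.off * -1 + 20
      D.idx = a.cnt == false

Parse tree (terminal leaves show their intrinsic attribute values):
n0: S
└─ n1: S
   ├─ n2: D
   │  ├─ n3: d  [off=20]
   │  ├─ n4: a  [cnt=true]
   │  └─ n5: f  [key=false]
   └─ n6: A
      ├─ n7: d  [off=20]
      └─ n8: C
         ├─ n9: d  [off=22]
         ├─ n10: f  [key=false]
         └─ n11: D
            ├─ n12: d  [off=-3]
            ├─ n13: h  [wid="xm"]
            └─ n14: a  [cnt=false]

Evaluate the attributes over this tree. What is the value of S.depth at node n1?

1. n3.off = 20  [terminal]
2. n4.cnt = true  [terminal]
3. n5.key = false  [terminal]
4. n2.env = 5  [d.off * 3 - 55]
5. n2.live = false  [d.off > 20]
6. n2.key = 22  [d.off + 2]
7. n2.idx = false  [d.off > 20]
8. n6.lim = "wm"  ["wm"]
9. n6.lab = 23  [D.env * 2 + 13]
10. n7.off = 20  [terminal]
11. n8.pre = false  [A.lab > 23]
12. n8.off = false  [A.lab > 23]
13. n9.off = 22  [terminal]
14. n10.key = false  [terminal]
15. n12.off = -3  [terminal]
16. n13.wid = "xm"  [terminal]
17. n14.cnt = false  [terminal]
18. n11.env = -3  [d.off]
19. n11.live = false  [d.off > -3]
20. n11.key = 23  [d.off * -1 + 20]
21. n11.idx = true  [a.cnt == false]
22. n8.live = false  [D.live and C.off]
23. n6.wid = 14  [A.lab - 9]
24. n1.sig = "wk"  ["wk"]
25. n1.depth = 26  [A.wid + D.env + 7]
26. n0.sig = "wkp"  [S₁.sig ++ "p"]
27. n0.depth = -8  [S₁.depth * 3 - 86]

26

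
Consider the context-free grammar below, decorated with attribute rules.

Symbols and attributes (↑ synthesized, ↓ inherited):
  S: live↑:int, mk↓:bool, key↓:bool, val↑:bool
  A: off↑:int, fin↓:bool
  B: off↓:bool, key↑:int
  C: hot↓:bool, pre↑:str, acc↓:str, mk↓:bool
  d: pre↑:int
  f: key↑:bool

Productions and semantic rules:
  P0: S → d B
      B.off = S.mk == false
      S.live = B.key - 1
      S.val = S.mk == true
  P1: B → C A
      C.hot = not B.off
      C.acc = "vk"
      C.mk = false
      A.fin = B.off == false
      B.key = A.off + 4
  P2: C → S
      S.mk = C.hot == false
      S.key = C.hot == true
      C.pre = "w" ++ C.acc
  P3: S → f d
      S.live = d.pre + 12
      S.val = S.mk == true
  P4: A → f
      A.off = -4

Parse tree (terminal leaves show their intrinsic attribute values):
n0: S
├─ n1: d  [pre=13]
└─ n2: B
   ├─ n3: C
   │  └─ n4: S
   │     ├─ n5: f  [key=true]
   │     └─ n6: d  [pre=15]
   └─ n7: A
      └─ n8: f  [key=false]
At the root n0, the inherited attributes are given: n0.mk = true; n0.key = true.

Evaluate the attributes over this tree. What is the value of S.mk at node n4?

false

1. n0.mk = true  [given at root]
2. n0.key = true  [given at root]
3. n1.pre = 13  [terminal]
4. n2.off = false  [S.mk == false]
5. n3.hot = true  [not B.off]
6. n3.acc = "vk"  ["vk"]
7. n3.mk = false  [false]
8. n4.mk = false  [C.hot == false]
9. n4.key = true  [C.hot == true]
10. n5.key = true  [terminal]
11. n6.pre = 15  [terminal]
12. n4.live = 27  [d.pre + 12]
13. n4.val = false  [S.mk == true]
14. n3.pre = "wvk"  ["w" ++ C.acc]
15. n7.fin = true  [B.off == false]
16. n8.key = false  [terminal]
17. n7.off = -4  [-4]
18. n2.key = 0  [A.off + 4]
19. n0.live = -1  [B.key - 1]
20. n0.val = true  [S.mk == true]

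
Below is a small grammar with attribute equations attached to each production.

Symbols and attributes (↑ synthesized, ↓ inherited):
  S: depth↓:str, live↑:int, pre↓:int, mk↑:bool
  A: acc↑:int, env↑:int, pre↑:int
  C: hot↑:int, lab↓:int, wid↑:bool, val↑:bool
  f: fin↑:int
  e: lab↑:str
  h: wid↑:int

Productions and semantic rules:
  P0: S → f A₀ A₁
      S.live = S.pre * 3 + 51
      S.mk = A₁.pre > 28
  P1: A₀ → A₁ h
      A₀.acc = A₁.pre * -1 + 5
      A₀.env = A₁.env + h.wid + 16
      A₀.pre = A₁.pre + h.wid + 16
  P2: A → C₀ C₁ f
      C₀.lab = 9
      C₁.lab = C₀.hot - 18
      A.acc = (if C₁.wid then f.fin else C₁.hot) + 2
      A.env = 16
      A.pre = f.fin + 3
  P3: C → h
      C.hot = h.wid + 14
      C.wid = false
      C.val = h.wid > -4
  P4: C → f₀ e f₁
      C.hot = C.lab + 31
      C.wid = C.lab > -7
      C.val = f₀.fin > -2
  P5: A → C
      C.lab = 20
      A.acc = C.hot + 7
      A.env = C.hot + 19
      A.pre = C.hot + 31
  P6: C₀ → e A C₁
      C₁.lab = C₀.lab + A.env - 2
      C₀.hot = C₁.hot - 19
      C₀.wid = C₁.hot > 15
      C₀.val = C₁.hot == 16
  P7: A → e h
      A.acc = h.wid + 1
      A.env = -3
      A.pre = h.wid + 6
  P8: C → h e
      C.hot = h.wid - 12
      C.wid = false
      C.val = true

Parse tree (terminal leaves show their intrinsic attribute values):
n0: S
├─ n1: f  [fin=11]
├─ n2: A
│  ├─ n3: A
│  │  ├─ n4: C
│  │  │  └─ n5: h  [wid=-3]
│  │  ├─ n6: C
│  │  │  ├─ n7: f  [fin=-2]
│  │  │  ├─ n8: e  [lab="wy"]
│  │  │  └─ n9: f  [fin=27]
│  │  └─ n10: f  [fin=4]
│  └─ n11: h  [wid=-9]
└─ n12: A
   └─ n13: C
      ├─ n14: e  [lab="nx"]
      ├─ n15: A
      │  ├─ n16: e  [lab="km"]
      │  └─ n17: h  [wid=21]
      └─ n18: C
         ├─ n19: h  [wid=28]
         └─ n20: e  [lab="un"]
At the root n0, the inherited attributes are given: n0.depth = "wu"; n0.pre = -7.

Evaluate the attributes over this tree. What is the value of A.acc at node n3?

26

1. n0.depth = "wu"  [given at root]
2. n0.pre = -7  [given at root]
3. n1.fin = 11  [terminal]
4. n4.lab = 9  [9]
5. n5.wid = -3  [terminal]
6. n4.hot = 11  [h.wid + 14]
7. n4.wid = false  [false]
8. n4.val = true  [h.wid > -4]
9. n6.lab = -7  [C₀.hot - 18]
10. n7.fin = -2  [terminal]
11. n8.lab = "wy"  [terminal]
12. n9.fin = 27  [terminal]
13. n6.hot = 24  [C.lab + 31]
14. n6.wid = false  [C.lab > -7]
15. n6.val = false  [f₀.fin > -2]
16. n10.fin = 4  [terminal]
17. n3.acc = 26  [(if C₁.wid then f.fin else C₁.hot) + 2]
18. n3.env = 16  [16]
19. n3.pre = 7  [f.fin + 3]
20. n11.wid = -9  [terminal]
21. n2.acc = -2  [A₁.pre * -1 + 5]
22. n2.env = 23  [A₁.env + h.wid + 16]
23. n2.pre = 14  [A₁.pre + h.wid + 16]
24. n13.lab = 20  [20]
25. n14.lab = "nx"  [terminal]
26. n16.lab = "km"  [terminal]
27. n17.wid = 21  [terminal]
28. n15.acc = 22  [h.wid + 1]
29. n15.env = -3  [-3]
30. n15.pre = 27  [h.wid + 6]
31. n18.lab = 15  [C₀.lab + A.env - 2]
32. n19.wid = 28  [terminal]
33. n20.lab = "un"  [terminal]
34. n18.hot = 16  [h.wid - 12]
35. n18.wid = false  [false]
36. n18.val = true  [true]
37. n13.hot = -3  [C₁.hot - 19]
38. n13.wid = true  [C₁.hot > 15]
39. n13.val = true  [C₁.hot == 16]
40. n12.acc = 4  [C.hot + 7]
41. n12.env = 16  [C.hot + 19]
42. n12.pre = 28  [C.hot + 31]
43. n0.live = 30  [S.pre * 3 + 51]
44. n0.mk = false  [A₁.pre > 28]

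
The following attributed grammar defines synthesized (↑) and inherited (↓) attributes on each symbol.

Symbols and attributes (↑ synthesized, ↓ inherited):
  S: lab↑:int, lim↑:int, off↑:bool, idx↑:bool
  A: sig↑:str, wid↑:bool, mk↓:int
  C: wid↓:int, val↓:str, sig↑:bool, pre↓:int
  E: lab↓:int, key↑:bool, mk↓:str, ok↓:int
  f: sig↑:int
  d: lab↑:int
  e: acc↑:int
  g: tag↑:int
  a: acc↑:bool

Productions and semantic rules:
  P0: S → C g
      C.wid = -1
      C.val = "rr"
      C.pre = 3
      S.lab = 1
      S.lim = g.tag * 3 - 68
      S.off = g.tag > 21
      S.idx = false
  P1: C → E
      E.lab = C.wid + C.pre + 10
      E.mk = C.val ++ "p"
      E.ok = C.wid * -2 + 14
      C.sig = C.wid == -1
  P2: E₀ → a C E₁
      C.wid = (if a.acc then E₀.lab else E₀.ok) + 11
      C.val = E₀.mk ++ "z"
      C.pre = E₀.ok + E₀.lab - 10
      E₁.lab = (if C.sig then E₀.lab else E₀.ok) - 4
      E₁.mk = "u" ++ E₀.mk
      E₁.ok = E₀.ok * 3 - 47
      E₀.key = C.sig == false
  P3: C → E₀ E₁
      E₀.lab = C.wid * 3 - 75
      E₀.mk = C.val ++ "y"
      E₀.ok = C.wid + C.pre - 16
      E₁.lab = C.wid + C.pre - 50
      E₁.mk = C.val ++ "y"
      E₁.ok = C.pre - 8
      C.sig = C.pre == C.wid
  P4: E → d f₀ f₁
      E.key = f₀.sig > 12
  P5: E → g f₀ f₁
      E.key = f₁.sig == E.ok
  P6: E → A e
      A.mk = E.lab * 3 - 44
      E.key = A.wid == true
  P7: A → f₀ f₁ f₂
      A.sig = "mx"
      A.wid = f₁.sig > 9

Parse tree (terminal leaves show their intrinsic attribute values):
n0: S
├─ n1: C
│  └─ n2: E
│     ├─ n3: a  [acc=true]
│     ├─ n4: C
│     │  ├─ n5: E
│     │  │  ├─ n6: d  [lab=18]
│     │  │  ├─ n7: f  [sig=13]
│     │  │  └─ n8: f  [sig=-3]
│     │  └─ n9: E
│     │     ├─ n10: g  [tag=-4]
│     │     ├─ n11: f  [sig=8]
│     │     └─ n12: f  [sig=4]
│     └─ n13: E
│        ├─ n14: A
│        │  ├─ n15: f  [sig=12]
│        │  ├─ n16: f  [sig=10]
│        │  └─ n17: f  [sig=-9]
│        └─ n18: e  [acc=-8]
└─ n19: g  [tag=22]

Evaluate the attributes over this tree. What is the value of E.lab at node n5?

1. n1.wid = -1  [-1]
2. n1.val = "rr"  ["rr"]
3. n1.pre = 3  [3]
4. n2.lab = 12  [C.wid + C.pre + 10]
5. n2.mk = "rrp"  [C.val ++ "p"]
6. n2.ok = 16  [C.wid * -2 + 14]
7. n3.acc = true  [terminal]
8. n4.wid = 23  [(if a.acc then E₀.lab else E₀.ok) + 11]
9. n4.val = "rrpz"  [E₀.mk ++ "z"]
10. n4.pre = 18  [E₀.ok + E₀.lab - 10]
11. n5.lab = -6  [C.wid * 3 - 75]
12. n5.mk = "rrpzy"  [C.val ++ "y"]
13. n5.ok = 25  [C.wid + C.pre - 16]
14. n6.lab = 18  [terminal]
15. n7.sig = 13  [terminal]
16. n8.sig = -3  [terminal]
17. n5.key = true  [f₀.sig > 12]
18. n9.lab = -9  [C.wid + C.pre - 50]
19. n9.mk = "rrpzy"  [C.val ++ "y"]
20. n9.ok = 10  [C.pre - 8]
21. n10.tag = -4  [terminal]
22. n11.sig = 8  [terminal]
23. n12.sig = 4  [terminal]
24. n9.key = false  [f₁.sig == E.ok]
25. n4.sig = false  [C.pre == C.wid]
26. n13.lab = 12  [(if C.sig then E₀.lab else E₀.ok) - 4]
27. n13.mk = "urrp"  ["u" ++ E₀.mk]
28. n13.ok = 1  [E₀.ok * 3 - 47]
29. n14.mk = -8  [E.lab * 3 - 44]
30. n15.sig = 12  [terminal]
31. n16.sig = 10  [terminal]
32. n17.sig = -9  [terminal]
33. n14.sig = "mx"  ["mx"]
34. n14.wid = true  [f₁.sig > 9]
35. n18.acc = -8  [terminal]
36. n13.key = true  [A.wid == true]
37. n2.key = true  [C.sig == false]
38. n1.sig = true  [C.wid == -1]
39. n19.tag = 22  [terminal]
40. n0.lab = 1  [1]
41. n0.lim = -2  [g.tag * 3 - 68]
42. n0.off = true  [g.tag > 21]
43. n0.idx = false  [false]

-6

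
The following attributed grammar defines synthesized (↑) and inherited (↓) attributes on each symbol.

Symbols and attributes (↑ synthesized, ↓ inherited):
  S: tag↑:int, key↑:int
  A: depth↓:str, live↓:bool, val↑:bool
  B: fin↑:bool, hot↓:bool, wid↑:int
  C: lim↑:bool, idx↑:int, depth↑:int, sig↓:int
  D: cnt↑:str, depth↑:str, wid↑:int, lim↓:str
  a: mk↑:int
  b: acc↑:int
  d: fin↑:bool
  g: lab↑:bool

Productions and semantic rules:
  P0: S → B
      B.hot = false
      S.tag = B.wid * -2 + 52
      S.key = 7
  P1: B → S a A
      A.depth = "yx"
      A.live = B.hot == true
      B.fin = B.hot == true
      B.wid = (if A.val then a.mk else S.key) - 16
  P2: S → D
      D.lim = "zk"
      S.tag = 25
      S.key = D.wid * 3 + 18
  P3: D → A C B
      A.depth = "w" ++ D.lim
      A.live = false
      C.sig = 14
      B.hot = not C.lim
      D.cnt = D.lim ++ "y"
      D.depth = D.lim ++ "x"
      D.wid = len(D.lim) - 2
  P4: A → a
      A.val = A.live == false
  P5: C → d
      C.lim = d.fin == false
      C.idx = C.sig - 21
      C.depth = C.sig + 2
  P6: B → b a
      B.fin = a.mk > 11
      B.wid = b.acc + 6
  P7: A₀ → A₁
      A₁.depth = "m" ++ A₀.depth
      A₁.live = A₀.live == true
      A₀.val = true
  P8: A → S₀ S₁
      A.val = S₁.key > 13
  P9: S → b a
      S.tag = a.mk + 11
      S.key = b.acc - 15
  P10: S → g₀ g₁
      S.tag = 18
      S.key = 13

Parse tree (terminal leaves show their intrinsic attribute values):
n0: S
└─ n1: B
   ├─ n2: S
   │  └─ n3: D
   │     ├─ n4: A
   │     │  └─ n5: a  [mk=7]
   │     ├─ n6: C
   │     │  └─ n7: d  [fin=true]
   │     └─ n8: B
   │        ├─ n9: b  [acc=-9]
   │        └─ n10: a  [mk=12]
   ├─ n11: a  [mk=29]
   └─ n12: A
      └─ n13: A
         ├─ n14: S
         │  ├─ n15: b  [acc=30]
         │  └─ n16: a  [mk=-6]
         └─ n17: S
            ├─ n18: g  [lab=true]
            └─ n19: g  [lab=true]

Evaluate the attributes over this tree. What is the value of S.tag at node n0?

1. n1.hot = false  [false]
2. n3.lim = "zk"  ["zk"]
3. n4.depth = "wzk"  ["w" ++ D.lim]
4. n4.live = false  [false]
5. n5.mk = 7  [terminal]
6. n4.val = true  [A.live == false]
7. n6.sig = 14  [14]
8. n7.fin = true  [terminal]
9. n6.lim = false  [d.fin == false]
10. n6.idx = -7  [C.sig - 21]
11. n6.depth = 16  [C.sig + 2]
12. n8.hot = true  [not C.lim]
13. n9.acc = -9  [terminal]
14. n10.mk = 12  [terminal]
15. n8.fin = true  [a.mk > 11]
16. n8.wid = -3  [b.acc + 6]
17. n3.cnt = "zky"  [D.lim ++ "y"]
18. n3.depth = "zkx"  [D.lim ++ "x"]
19. n3.wid = 0  [len(D.lim) - 2]
20. n2.tag = 25  [25]
21. n2.key = 18  [D.wid * 3 + 18]
22. n11.mk = 29  [terminal]
23. n12.depth = "yx"  ["yx"]
24. n12.live = false  [B.hot == true]
25. n13.depth = "myx"  ["m" ++ A₀.depth]
26. n13.live = false  [A₀.live == true]
27. n15.acc = 30  [terminal]
28. n16.mk = -6  [terminal]
29. n14.tag = 5  [a.mk + 11]
30. n14.key = 15  [b.acc - 15]
31. n18.lab = true  [terminal]
32. n19.lab = true  [terminal]
33. n17.tag = 18  [18]
34. n17.key = 13  [13]
35. n13.val = false  [S₁.key > 13]
36. n12.val = true  [true]
37. n1.fin = false  [B.hot == true]
38. n1.wid = 13  [(if A.val then a.mk else S.key) - 16]
39. n0.tag = 26  [B.wid * -2 + 52]
40. n0.key = 7  [7]

26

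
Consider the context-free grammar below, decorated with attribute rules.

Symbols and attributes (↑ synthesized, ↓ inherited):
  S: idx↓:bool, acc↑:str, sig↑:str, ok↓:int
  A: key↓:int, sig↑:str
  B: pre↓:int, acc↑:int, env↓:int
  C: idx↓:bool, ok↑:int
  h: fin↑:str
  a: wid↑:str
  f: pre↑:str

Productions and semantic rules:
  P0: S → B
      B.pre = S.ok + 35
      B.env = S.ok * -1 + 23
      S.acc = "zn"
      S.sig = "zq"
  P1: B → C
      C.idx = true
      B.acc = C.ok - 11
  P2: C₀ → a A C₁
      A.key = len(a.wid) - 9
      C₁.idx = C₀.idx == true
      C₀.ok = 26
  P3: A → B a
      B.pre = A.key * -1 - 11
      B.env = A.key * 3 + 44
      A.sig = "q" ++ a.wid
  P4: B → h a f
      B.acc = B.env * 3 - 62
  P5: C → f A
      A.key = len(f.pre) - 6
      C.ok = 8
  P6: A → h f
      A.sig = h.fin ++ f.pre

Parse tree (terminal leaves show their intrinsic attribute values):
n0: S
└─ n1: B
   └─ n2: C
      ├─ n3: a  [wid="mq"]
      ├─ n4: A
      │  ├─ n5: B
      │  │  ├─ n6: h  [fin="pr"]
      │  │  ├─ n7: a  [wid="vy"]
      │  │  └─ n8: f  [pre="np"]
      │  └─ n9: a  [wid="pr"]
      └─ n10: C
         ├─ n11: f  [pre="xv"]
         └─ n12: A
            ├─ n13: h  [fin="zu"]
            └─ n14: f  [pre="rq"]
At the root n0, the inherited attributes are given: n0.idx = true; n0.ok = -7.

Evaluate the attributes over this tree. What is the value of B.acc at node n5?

7

1. n0.idx = true  [given at root]
2. n0.ok = -7  [given at root]
3. n1.pre = 28  [S.ok + 35]
4. n1.env = 30  [S.ok * -1 + 23]
5. n2.idx = true  [true]
6. n3.wid = "mq"  [terminal]
7. n4.key = -7  [len(a.wid) - 9]
8. n5.pre = -4  [A.key * -1 - 11]
9. n5.env = 23  [A.key * 3 + 44]
10. n6.fin = "pr"  [terminal]
11. n7.wid = "vy"  [terminal]
12. n8.pre = "np"  [terminal]
13. n5.acc = 7  [B.env * 3 - 62]
14. n9.wid = "pr"  [terminal]
15. n4.sig = "qpr"  ["q" ++ a.wid]
16. n10.idx = true  [C₀.idx == true]
17. n11.pre = "xv"  [terminal]
18. n12.key = -4  [len(f.pre) - 6]
19. n13.fin = "zu"  [terminal]
20. n14.pre = "rq"  [terminal]
21. n12.sig = "zurq"  [h.fin ++ f.pre]
22. n10.ok = 8  [8]
23. n2.ok = 26  [26]
24. n1.acc = 15  [C.ok - 11]
25. n0.acc = "zn"  ["zn"]
26. n0.sig = "zq"  ["zq"]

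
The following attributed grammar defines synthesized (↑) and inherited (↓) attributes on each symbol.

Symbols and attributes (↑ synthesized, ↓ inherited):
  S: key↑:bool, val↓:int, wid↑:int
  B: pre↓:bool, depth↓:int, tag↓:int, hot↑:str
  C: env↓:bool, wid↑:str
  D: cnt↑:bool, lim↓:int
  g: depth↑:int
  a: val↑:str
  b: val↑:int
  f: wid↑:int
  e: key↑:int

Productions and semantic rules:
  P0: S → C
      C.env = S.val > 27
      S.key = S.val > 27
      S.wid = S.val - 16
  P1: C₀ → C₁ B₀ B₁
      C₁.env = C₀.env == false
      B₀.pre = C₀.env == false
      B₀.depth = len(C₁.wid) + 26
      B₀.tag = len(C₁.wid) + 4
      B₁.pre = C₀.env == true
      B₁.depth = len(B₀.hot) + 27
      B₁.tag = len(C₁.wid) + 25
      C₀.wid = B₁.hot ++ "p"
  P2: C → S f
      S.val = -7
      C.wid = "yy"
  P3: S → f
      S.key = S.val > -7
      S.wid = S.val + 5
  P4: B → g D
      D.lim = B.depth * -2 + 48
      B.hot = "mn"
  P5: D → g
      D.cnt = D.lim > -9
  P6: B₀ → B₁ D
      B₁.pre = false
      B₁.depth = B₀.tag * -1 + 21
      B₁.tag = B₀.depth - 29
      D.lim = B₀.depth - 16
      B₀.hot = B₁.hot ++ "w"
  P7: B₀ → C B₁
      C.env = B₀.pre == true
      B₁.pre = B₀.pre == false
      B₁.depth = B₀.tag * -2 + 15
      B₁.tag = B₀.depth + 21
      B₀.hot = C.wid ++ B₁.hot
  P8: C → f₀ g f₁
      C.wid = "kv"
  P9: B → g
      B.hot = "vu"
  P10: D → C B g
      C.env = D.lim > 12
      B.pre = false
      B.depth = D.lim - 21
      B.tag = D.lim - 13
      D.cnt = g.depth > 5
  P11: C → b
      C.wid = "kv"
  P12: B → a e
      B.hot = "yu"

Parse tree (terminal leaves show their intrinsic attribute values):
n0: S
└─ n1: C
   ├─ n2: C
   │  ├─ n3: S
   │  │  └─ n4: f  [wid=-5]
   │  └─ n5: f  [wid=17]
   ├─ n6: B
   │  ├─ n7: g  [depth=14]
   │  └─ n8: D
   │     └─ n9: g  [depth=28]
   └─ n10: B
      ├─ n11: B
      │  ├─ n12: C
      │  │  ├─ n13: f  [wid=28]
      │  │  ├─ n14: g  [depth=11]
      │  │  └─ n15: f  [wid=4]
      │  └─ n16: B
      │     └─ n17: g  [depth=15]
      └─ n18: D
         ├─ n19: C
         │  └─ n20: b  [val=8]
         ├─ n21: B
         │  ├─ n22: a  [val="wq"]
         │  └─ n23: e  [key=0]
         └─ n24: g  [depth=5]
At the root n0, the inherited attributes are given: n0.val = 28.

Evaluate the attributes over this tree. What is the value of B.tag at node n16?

15

1. n0.val = 28  [given at root]
2. n1.env = true  [S.val > 27]
3. n2.env = false  [C₀.env == false]
4. n3.val = -7  [-7]
5. n4.wid = -5  [terminal]
6. n3.key = false  [S.val > -7]
7. n3.wid = -2  [S.val + 5]
8. n5.wid = 17  [terminal]
9. n2.wid = "yy"  ["yy"]
10. n6.pre = false  [C₀.env == false]
11. n6.depth = 28  [len(C₁.wid) + 26]
12. n6.tag = 6  [len(C₁.wid) + 4]
13. n7.depth = 14  [terminal]
14. n8.lim = -8  [B.depth * -2 + 48]
15. n9.depth = 28  [terminal]
16. n8.cnt = true  [D.lim > -9]
17. n6.hot = "mn"  ["mn"]
18. n10.pre = true  [C₀.env == true]
19. n10.depth = 29  [len(B₀.hot) + 27]
20. n10.tag = 27  [len(C₁.wid) + 25]
21. n11.pre = false  [false]
22. n11.depth = -6  [B₀.tag * -1 + 21]
23. n11.tag = 0  [B₀.depth - 29]
24. n12.env = false  [B₀.pre == true]
25. n13.wid = 28  [terminal]
26. n14.depth = 11  [terminal]
27. n15.wid = 4  [terminal]
28. n12.wid = "kv"  ["kv"]
29. n16.pre = true  [B₀.pre == false]
30. n16.depth = 15  [B₀.tag * -2 + 15]
31. n16.tag = 15  [B₀.depth + 21]
32. n17.depth = 15  [terminal]
33. n16.hot = "vu"  ["vu"]
34. n11.hot = "kvvu"  [C.wid ++ B₁.hot]
35. n18.lim = 13  [B₀.depth - 16]
36. n19.env = true  [D.lim > 12]
37. n20.val = 8  [terminal]
38. n19.wid = "kv"  ["kv"]
39. n21.pre = false  [false]
40. n21.depth = -8  [D.lim - 21]
41. n21.tag = 0  [D.lim - 13]
42. n22.val = "wq"  [terminal]
43. n23.key = 0  [terminal]
44. n21.hot = "yu"  ["yu"]
45. n24.depth = 5  [terminal]
46. n18.cnt = false  [g.depth > 5]
47. n10.hot = "kvvuw"  [B₁.hot ++ "w"]
48. n1.wid = "kvvuwp"  [B₁.hot ++ "p"]
49. n0.key = true  [S.val > 27]
50. n0.wid = 12  [S.val - 16]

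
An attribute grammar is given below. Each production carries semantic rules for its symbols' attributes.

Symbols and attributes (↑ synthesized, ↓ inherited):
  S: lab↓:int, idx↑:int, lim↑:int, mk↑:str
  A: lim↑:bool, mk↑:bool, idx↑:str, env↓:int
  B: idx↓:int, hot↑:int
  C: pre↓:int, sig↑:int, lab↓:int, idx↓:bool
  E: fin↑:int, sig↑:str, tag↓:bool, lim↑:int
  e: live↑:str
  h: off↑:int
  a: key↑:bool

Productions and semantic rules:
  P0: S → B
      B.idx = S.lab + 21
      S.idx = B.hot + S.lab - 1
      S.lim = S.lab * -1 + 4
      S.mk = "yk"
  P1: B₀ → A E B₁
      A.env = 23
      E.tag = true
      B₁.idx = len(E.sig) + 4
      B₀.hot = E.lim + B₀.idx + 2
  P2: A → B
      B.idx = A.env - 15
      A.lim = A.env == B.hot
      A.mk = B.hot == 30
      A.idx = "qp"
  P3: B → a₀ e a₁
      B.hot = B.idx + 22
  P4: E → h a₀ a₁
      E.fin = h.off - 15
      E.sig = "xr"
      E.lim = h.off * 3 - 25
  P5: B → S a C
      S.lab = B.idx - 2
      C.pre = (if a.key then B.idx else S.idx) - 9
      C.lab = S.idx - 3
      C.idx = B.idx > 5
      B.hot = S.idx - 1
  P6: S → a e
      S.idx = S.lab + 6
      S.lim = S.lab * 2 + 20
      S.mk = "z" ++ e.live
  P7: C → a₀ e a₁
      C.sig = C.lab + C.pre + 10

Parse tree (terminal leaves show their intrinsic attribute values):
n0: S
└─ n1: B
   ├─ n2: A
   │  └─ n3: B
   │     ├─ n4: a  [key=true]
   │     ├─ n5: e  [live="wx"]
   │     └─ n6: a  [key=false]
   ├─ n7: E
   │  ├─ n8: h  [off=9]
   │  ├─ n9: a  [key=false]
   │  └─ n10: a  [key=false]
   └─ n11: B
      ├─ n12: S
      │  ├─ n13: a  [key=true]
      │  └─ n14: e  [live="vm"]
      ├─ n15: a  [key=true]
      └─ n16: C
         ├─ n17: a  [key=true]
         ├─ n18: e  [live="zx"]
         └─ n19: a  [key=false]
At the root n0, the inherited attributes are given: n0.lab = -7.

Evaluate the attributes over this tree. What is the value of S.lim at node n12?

1. n0.lab = -7  [given at root]
2. n1.idx = 14  [S.lab + 21]
3. n2.env = 23  [23]
4. n3.idx = 8  [A.env - 15]
5. n4.key = true  [terminal]
6. n5.live = "wx"  [terminal]
7. n6.key = false  [terminal]
8. n3.hot = 30  [B.idx + 22]
9. n2.lim = false  [A.env == B.hot]
10. n2.mk = true  [B.hot == 30]
11. n2.idx = "qp"  ["qp"]
12. n7.tag = true  [true]
13. n8.off = 9  [terminal]
14. n9.key = false  [terminal]
15. n10.key = false  [terminal]
16. n7.fin = -6  [h.off - 15]
17. n7.sig = "xr"  ["xr"]
18. n7.lim = 2  [h.off * 3 - 25]
19. n11.idx = 6  [len(E.sig) + 4]
20. n12.lab = 4  [B.idx - 2]
21. n13.key = true  [terminal]
22. n14.live = "vm"  [terminal]
23. n12.idx = 10  [S.lab + 6]
24. n12.lim = 28  [S.lab * 2 + 20]
25. n12.mk = "zvm"  ["z" ++ e.live]
26. n15.key = true  [terminal]
27. n16.pre = -3  [(if a.key then B.idx else S.idx) - 9]
28. n16.lab = 7  [S.idx - 3]
29. n16.idx = true  [B.idx > 5]
30. n17.key = true  [terminal]
31. n18.live = "zx"  [terminal]
32. n19.key = false  [terminal]
33. n16.sig = 14  [C.lab + C.pre + 10]
34. n11.hot = 9  [S.idx - 1]
35. n1.hot = 18  [E.lim + B₀.idx + 2]
36. n0.idx = 10  [B.hot + S.lab - 1]
37. n0.lim = 11  [S.lab * -1 + 4]
38. n0.mk = "yk"  ["yk"]

28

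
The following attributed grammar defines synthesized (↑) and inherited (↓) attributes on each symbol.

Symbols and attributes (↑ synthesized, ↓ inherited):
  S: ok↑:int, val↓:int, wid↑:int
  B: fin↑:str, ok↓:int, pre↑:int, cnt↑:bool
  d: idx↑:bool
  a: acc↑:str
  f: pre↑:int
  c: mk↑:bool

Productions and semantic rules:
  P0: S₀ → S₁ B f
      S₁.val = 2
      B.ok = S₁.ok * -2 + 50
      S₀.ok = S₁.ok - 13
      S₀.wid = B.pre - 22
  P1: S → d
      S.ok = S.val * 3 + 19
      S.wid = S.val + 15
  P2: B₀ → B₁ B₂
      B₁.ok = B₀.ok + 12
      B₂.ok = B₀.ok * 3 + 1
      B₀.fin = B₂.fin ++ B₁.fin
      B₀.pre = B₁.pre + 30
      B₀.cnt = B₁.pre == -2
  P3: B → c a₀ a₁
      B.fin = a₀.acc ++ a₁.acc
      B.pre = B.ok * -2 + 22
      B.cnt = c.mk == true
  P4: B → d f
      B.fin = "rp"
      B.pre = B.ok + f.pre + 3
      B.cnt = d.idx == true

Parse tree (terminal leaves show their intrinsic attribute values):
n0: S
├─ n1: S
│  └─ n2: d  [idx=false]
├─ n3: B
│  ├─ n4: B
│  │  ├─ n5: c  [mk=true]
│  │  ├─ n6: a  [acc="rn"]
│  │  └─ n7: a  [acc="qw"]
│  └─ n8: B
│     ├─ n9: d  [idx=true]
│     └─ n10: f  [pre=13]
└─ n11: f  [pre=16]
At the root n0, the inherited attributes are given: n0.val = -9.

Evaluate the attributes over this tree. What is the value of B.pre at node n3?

28

1. n0.val = -9  [given at root]
2. n1.val = 2  [2]
3. n2.idx = false  [terminal]
4. n1.ok = 25  [S.val * 3 + 19]
5. n1.wid = 17  [S.val + 15]
6. n3.ok = 0  [S₁.ok * -2 + 50]
7. n4.ok = 12  [B₀.ok + 12]
8. n5.mk = true  [terminal]
9. n6.acc = "rn"  [terminal]
10. n7.acc = "qw"  [terminal]
11. n4.fin = "rnqw"  [a₀.acc ++ a₁.acc]
12. n4.pre = -2  [B.ok * -2 + 22]
13. n4.cnt = true  [c.mk == true]
14. n8.ok = 1  [B₀.ok * 3 + 1]
15. n9.idx = true  [terminal]
16. n10.pre = 13  [terminal]
17. n8.fin = "rp"  ["rp"]
18. n8.pre = 17  [B.ok + f.pre + 3]
19. n8.cnt = true  [d.idx == true]
20. n3.fin = "rprnqw"  [B₂.fin ++ B₁.fin]
21. n3.pre = 28  [B₁.pre + 30]
22. n3.cnt = true  [B₁.pre == -2]
23. n11.pre = 16  [terminal]
24. n0.ok = 12  [S₁.ok - 13]
25. n0.wid = 6  [B.pre - 22]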